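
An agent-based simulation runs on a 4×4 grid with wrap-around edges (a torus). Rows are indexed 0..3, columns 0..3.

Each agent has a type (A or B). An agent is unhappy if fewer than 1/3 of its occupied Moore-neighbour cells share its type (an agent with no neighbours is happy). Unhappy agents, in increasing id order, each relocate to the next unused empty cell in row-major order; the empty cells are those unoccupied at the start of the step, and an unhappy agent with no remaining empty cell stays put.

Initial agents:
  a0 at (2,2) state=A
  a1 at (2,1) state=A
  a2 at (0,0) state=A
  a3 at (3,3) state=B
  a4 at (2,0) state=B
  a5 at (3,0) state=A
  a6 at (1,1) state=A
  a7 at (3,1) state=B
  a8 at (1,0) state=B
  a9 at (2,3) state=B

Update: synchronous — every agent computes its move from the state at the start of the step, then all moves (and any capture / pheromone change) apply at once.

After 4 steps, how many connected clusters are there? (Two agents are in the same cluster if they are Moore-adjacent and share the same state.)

t=1: a0@(2,2):A a1@(2,1):A a2@(0,0):A a3@(3,3):B a4@(2,0):B a5@(3,0):A a6@(1,1):A a7@(0,1):B a8@(1,0):B a9@(2,3):B
t=2: a0@(2,2):A a1@(2,1):A a2@(0,0):A a3@(3,3):B a4@(2,0):B a5@(3,0):A a6@(1,1):A a7@(0,2):B a8@(1,0):B a9@(2,3):B
t=3: (unchanged — steady state)

2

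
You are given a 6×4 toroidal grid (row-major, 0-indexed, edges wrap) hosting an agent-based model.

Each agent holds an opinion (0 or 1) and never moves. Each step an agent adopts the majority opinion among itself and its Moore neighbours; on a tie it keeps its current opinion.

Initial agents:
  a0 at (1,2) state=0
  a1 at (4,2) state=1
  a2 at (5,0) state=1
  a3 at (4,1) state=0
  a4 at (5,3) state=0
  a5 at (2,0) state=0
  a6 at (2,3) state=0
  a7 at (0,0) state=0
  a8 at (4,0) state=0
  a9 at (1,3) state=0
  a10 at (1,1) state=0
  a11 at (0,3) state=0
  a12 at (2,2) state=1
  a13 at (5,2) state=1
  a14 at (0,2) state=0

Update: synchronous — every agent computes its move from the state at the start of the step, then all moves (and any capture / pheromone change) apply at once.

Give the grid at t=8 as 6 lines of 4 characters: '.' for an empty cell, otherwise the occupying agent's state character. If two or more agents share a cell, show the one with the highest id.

t=1: a0@(1,2):0 a1@(4,2):1 a2@(5,0):0 a3@(4,1):1 a4@(5,3):0 a5@(2,0):0 a6@(2,3):0 a7@(0,0):0 a8@(4,0):0 a9@(1,3):0 a10@(1,1):0 a11@(0,3):0 a12@(2,2):0 a13@(5,2):0 a14@(0,2):0
t=2: a0@(1,2):0 a1@(4,2):1 a2@(5,0):0 a3@(4,1):0 a4@(5,3):0 a5@(2,0):0 a6@(2,3):0 a7@(0,0):0 a8@(4,0):0 a9@(1,3):0 a10@(1,1):0 a11@(0,3):0 a12@(2,2):0 a13@(5,2):0 a14@(0,2):0
t=3: a0@(1,2):0 a1@(4,2):0 a2@(5,0):0 a3@(4,1):0 a4@(5,3):0 a5@(2,0):0 a6@(2,3):0 a7@(0,0):0 a8@(4,0):0 a9@(1,3):0 a10@(1,1):0 a11@(0,3):0 a12@(2,2):0 a13@(5,2):0 a14@(0,2):0
t=4: (unchanged — steady state)

0.00
.000
0.00
....
000.
0.00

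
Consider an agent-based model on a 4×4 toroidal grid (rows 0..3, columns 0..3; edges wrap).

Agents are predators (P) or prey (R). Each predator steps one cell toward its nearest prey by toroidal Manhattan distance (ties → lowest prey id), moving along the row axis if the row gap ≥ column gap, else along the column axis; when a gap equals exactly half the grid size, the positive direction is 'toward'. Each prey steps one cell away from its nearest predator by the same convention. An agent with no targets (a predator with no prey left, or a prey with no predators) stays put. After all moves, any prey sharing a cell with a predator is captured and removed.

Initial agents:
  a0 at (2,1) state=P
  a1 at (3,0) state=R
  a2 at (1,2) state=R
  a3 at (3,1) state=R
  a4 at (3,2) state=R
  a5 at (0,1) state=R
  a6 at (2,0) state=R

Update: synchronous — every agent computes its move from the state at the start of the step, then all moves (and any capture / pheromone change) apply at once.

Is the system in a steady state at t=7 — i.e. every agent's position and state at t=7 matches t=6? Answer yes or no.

t=1: a0@(3,1):P a1@(0,0):R a2@(0,2):R a3@(0,1):R a4@(0,2):R a6@(2,3):R
t=2: a0@(0,1):P a1@(1,0):R a2@(1,2):R a3@(1,1):R a4@(1,2):R a6@(2,2):R
t=3: a0@(1,1):P a1@(2,0):R a2@(2,2):R a3@(2,1):R a4@(2,2):R a6@(1,2):R
t=4: a0@(2,1):P a1@(3,0):R a2@(3,2):R a3@(3,1):R a4@(3,2):R a6@(1,3):R
t=5: a0@(3,1):P a1@(0,0):R a2@(0,2):R a3@(0,1):R a4@(0,2):R a6@(1,2):R
t=6: a0@(0,1):P a1@(1,0):R a2@(1,2):R a3@(1,1):R a4@(1,2):R a6@(0,2):R
t=7: a0@(1,1):P a1@(2,0):R a2@(2,2):R a3@(2,1):R a4@(2,2):R a6@(0,3):R

no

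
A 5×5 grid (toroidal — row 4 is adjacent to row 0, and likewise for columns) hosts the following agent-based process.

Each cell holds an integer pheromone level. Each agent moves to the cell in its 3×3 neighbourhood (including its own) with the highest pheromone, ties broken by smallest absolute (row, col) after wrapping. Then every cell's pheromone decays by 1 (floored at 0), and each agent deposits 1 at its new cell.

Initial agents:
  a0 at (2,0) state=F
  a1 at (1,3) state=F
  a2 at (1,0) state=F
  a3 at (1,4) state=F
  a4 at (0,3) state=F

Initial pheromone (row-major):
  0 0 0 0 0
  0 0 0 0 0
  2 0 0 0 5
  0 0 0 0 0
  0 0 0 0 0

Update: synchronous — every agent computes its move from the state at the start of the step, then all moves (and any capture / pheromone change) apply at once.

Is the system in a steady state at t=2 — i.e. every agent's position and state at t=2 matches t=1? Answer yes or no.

yes

t=1: a0@(2,4) a1@(2,4) a2@(2,4) a3@(2,4) a4@(0,2) | pheromone: 0 0 1 0 0 / 0 0 0 0 0 / 1 0 0 0 8 / 0 0 0 0 0 / 0 0 0 0 0
t=2: a0@(2,4) a1@(2,4) a2@(2,4) a3@(2,4) a4@(0,2) | pheromone: 0 0 1 0 0 / 0 0 0 0 0 / 0 0 0 0 11 / 0 0 0 0 0 / 0 0 0 0 0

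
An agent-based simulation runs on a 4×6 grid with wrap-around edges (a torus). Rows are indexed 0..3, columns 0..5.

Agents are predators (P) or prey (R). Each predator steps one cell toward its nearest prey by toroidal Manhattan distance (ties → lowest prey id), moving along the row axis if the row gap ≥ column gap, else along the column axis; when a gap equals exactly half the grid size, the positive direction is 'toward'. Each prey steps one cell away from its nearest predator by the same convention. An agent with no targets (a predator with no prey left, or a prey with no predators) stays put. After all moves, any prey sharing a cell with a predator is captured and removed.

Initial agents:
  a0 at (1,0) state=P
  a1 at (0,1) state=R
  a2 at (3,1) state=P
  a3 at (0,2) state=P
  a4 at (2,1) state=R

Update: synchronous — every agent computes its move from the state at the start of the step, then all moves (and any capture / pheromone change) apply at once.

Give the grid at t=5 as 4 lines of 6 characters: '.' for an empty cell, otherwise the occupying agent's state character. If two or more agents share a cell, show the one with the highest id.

PP....
.R....
......
......

t=1: a0@(0,0):P a1@(1,1):R a2@(0,1):P a3@(0,1):P a4@(1,1):R
t=2: a0@(1,0):P a1@(2,1):R a2@(1,1):P a3@(1,1):P a4@(2,1):R
t=3: a0@(2,0):P a1@(3,1):R a2@(2,1):P a3@(2,1):P a4@(3,1):R
t=4: a0@(3,0):P a1@(0,1):R a2@(3,1):P a3@(3,1):P a4@(0,1):R
t=5: a0@(0,0):P a1@(1,1):R a2@(0,1):P a3@(0,1):P a4@(1,1):R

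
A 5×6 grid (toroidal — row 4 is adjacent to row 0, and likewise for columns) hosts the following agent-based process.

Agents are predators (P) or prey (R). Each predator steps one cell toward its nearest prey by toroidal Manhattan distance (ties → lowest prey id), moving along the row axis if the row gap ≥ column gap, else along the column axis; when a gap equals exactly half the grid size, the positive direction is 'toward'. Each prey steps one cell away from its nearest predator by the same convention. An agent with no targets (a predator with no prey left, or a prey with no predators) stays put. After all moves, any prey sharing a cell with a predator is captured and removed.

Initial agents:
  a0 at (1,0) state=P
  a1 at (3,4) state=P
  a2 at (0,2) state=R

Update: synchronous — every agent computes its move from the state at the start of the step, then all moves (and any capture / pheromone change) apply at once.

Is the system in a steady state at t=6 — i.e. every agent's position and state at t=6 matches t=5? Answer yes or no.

t=1: a0@(1,1):P a1@(4,4):P a2@(0,3):R
t=2: a0@(1,2):P a1@(0,4):P a2@(1,3):R
t=3: a0@(1,3):P a1@(1,4):P
t=4: (unchanged — steady state)

yes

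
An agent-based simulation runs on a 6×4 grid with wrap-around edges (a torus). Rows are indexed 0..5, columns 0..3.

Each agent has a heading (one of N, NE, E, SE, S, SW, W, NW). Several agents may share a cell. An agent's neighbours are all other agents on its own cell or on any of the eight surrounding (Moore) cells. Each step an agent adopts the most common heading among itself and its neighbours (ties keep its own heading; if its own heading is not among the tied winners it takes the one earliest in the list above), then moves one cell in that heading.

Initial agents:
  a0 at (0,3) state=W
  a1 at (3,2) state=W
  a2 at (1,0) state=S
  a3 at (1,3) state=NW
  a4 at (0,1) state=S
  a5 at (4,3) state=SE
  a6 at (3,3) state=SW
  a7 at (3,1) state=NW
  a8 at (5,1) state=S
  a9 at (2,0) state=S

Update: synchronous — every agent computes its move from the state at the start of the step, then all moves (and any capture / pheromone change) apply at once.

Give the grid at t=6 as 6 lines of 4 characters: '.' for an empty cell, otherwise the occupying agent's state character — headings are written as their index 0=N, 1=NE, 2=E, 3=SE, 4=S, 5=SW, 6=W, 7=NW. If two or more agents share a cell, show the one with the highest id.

.4..
4..4
44..
.4..
.4..
.44.

t=1: a0@(0,2):W a1@(3,1):W a2@(2,0):S a3@(2,3):S a4@(1,1):S a5@(5,0):SE a6@(4,2):SW a7@(2,0):NW a8@(0,1):S a9@(3,0):S
t=2: a0@(1,2):S a1@(4,1):S a2@(3,0):S a3@(3,3):S a4@(2,1):S a5@(0,1):SE a6@(5,1):SW a7@(3,0):S a8@(1,1):S a9@(4,0):S
t=3: a0@(2,2):S a1@(5,1):S a2@(4,0):S a3@(4,3):S a4@(3,1):S a5@(1,1):S a6@(0,1):S a7@(4,0):S a8@(2,1):S a9@(5,0):S
t=4: a0@(3,2):S a1@(0,1):S a2@(5,0):S a3@(5,3):S a4@(4,1):S a5@(2,1):S a6@(1,1):S a7@(5,0):S a8@(3,1):S a9@(0,0):S
t=5: a0@(4,2):S a1@(1,1):S a2@(0,0):S a3@(0,3):S a4@(5,1):S a5@(3,1):S a6@(2,1):S a7@(0,0):S a8@(4,1):S a9@(1,0):S
t=6: a0@(5,2):S a1@(2,1):S a2@(1,0):S a3@(1,3):S a4@(0,1):S a5@(4,1):S a6@(3,1):S a7@(1,0):S a8@(5,1):S a9@(2,0):S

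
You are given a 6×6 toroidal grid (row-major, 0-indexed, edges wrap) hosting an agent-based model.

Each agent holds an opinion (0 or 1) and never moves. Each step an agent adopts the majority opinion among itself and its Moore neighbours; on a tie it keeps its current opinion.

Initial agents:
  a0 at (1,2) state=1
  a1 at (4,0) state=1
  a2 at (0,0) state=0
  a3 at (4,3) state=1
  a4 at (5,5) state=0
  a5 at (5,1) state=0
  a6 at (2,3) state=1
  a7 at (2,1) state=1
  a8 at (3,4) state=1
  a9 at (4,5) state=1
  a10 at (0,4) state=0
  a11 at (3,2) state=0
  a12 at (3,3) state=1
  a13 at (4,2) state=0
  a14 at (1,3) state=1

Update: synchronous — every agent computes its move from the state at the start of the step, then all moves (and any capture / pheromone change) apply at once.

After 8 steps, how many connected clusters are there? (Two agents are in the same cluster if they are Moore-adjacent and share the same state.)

2

t=1: a0@(1,2):1 a1@(4,0):1 a2@(0,0):0 a3@(4,3):1 a4@(5,5):0 a5@(5,1):0 a6@(2,3):1 a7@(2,1):1 a8@(3,4):1 a9@(4,5):1 a10@(0,4):0 a11@(3,2):1 a12@(3,3):1 a13@(4,2):0 a14@(1,3):1
t=2: a0@(1,2):1 a1@(4,0):1 a2@(0,0):0 a3@(4,3):1 a4@(5,5):0 a5@(5,1):0 a6@(2,3):1 a7@(2,1):1 a8@(3,4):1 a9@(4,5):1 a10@(0,4):0 a11@(3,2):1 a12@(3,3):1 a13@(4,2):1 a14@(1,3):1
t=3: (unchanged — steady state)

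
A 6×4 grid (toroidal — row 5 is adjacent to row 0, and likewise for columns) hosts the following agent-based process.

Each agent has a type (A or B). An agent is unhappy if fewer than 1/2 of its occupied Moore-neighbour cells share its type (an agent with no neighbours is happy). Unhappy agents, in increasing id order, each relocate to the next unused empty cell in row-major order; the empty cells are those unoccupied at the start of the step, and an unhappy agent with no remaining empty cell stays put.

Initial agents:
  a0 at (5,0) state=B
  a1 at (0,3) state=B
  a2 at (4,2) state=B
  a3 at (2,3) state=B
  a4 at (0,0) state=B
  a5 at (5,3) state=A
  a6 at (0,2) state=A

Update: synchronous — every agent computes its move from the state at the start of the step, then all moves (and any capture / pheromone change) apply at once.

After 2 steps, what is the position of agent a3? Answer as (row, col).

t=1: a0@(5,0):B a1@(0,3):B a2@(0,1):B a3@(2,3):B a4@(0,0):B a5@(1,0):A a6@(0,2):A
t=2: a0@(5,0):B a1@(0,3):B a2@(0,1):B a3@(1,1):B a4@(0,0):B a5@(1,2):A a6@(1,3):A

(1, 1)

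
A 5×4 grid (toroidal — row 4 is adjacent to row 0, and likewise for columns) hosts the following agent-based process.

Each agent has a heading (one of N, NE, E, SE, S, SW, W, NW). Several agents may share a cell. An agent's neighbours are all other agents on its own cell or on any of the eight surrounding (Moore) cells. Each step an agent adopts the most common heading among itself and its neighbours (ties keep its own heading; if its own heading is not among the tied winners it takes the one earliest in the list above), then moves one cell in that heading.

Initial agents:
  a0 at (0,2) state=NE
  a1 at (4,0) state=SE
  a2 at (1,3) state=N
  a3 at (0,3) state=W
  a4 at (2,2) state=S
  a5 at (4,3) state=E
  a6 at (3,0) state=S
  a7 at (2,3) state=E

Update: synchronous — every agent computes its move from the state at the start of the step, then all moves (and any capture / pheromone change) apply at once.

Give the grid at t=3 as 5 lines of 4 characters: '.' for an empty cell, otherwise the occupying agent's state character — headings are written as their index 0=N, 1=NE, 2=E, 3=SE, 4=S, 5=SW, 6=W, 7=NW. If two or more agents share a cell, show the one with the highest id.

t=1: a0@(4,3):NE a1@(0,1):SE a2@(0,3):N a3@(0,2):W a4@(3,2):S a5@(4,0):E a6@(3,1):E a7@(3,3):S
t=2: a0@(0,3):S a1@(1,2):SE a2@(4,3):N a3@(0,1):W a4@(4,2):S a5@(4,1):E a6@(3,2):E a7@(4,3):S
t=3: a0@(1,3):S a1@(2,3):SE a2@(0,3):S a3@(0,0):W a4@(0,2):S a5@(4,2):E a6@(3,3):E a7@(0,3):S

6.44
...4
...3
...2
..2.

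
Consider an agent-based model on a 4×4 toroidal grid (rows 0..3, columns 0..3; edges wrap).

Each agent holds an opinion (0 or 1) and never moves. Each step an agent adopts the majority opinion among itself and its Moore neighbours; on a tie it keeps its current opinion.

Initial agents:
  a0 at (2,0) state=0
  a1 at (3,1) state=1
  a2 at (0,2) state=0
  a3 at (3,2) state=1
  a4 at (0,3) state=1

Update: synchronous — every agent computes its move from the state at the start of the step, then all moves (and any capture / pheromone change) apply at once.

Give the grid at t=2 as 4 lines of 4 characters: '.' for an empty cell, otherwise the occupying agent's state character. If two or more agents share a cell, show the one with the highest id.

t=1: a0@(2,0):0 a1@(3,1):1 a2@(0,2):1 a3@(3,2):1 a4@(0,3):1
t=2: (unchanged — steady state)

..11
....
0...
.11.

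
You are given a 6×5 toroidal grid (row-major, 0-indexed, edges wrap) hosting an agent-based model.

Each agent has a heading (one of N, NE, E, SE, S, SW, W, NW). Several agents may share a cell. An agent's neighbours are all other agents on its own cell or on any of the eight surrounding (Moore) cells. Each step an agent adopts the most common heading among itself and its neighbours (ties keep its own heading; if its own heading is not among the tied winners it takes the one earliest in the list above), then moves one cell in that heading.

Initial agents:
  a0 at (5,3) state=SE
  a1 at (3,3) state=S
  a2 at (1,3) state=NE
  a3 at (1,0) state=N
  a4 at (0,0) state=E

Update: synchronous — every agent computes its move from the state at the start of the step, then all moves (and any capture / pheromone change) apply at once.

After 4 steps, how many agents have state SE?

t=1: a0@(0,4):SE a1@(4,3):S a2@(0,4):NE a3@(0,0):N a4@(0,1):E
t=2: a0@(1,0):SE a1@(5,3):S a2@(5,0):NE a3@(5,0):N a4@(0,2):E
t=3: a0@(2,1):SE a1@(0,3):S a2@(4,1):NE a3@(4,0):N a4@(0,3):E
t=4: a0@(3,2):SE a1@(1,3):S a2@(3,2):NE a3@(3,0):N a4@(0,4):E

1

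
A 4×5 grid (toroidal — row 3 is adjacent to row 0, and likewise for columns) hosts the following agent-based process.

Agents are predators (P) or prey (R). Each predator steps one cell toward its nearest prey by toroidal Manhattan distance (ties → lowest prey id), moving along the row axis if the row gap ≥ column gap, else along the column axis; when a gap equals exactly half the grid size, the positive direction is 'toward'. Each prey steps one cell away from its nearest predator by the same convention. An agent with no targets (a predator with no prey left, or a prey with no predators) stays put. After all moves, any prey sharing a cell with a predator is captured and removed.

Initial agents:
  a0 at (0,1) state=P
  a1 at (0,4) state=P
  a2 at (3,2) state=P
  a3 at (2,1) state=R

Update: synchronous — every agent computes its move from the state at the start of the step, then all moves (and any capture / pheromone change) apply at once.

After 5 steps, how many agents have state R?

0

t=1: a0@(1,1):P a1@(1,4):P a2@(2,2):P
t=2: (unchanged — steady state)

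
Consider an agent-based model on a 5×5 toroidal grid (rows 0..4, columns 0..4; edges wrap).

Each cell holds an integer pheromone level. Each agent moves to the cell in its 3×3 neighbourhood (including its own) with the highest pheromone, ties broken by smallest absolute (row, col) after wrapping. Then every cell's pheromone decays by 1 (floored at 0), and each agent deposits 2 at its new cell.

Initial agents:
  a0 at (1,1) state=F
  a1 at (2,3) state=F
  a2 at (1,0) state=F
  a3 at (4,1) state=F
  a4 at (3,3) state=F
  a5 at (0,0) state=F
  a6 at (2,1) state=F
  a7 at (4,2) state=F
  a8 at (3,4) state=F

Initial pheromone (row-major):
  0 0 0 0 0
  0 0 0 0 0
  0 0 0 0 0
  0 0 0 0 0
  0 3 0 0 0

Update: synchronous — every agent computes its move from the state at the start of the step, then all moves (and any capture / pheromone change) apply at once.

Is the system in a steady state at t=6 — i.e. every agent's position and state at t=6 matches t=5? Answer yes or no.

t=1: a0@(0,0) a1@(1,2) a2@(0,0) a3@(4,1) a4@(2,2) a5@(4,1) a6@(1,0) a7@(4,1) a8@(2,0) | pheromone: 4 0 0 0 0 / 2 0 2 0 0 / 2 0 2 0 0 / 0 0 0 0 0 / 0 8 0 0 0
t=2: a0@(4,1) a1@(1,2) a2@(4,1) a3@(4,1) a4@(1,2) a5@(4,1) a6@(0,0) a7@(4,1) a8@(1,0) | pheromone: 5 0 0 0 0 / 3 0 5 0 0 / 1 0 1 0 0 / 0 0 0 0 0 / 0 17 0 0 0
t=3: a0@(4,1) a1@(1,2) a2@(4,1) a3@(4,1) a4@(1,2) a5@(4,1) a6@(4,1) a7@(4,1) a8@(0,0) | pheromone: 6 0 0 0 0 / 2 0 8 0 0 / 0 0 0 0 0 / 0 0 0 0 0 / 0 28 0 0 0
t=4: a0@(4,1) a1@(1,2) a2@(4,1) a3@(4,1) a4@(1,2) a5@(4,1) a6@(4,1) a7@(4,1) a8@(4,1) | pheromone: 5 0 0 0 0 / 1 0 11 0 0 / 0 0 0 0 0 / 0 0 0 0 0 / 0 41 0 0 0
t=5: a0@(4,1) a1@(1,2) a2@(4,1) a3@(4,1) a4@(1,2) a5@(4,1) a6@(4,1) a7@(4,1) a8@(4,1) | pheromone: 4 0 0 0 0 / 0 0 14 0 0 / 0 0 0 0 0 / 0 0 0 0 0 / 0 54 0 0 0
t=6: a0@(4,1) a1@(1,2) a2@(4,1) a3@(4,1) a4@(1,2) a5@(4,1) a6@(4,1) a7@(4,1) a8@(4,1) | pheromone: 3 0 0 0 0 / 0 0 17 0 0 / 0 0 0 0 0 / 0 0 0 0 0 / 0 67 0 0 0

yes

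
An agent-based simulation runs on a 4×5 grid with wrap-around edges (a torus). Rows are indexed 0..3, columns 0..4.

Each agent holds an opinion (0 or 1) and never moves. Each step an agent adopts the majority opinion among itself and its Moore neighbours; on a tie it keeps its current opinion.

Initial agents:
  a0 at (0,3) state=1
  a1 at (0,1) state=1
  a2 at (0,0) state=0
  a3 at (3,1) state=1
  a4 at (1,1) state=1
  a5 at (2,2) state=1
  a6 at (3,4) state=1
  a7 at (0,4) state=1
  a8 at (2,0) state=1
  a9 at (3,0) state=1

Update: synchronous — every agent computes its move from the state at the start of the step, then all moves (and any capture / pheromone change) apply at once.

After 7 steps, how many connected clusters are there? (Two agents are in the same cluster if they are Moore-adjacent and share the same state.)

1

t=1: a0@(0,3):1 a1@(0,1):1 a2@(0,0):1 a3@(3,1):1 a4@(1,1):1 a5@(2,2):1 a6@(3,4):1 a7@(0,4):1 a8@(2,0):1 a9@(3,0):1
t=2: (unchanged — steady state)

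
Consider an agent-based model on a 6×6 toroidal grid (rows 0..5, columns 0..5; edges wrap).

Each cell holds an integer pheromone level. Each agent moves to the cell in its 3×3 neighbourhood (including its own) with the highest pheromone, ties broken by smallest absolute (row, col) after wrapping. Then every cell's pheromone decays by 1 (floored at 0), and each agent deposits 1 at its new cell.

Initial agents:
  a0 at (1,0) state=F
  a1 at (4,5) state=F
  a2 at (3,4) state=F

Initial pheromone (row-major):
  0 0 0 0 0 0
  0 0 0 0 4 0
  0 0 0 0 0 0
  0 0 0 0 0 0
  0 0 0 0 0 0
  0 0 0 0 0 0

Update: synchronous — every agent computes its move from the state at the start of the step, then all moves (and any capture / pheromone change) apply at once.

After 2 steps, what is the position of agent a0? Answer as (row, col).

(0, 0)

t=1: a0@(0,0) a1@(3,0) a2@(2,3) | pheromone: 1 0 0 0 0 0 / 0 0 0 0 3 0 / 0 0 0 1 0 0 / 1 0 0 0 0 0 / 0 0 0 0 0 0 / 0 0 0 0 0 0
t=2: a0@(0,0) a1@(3,0) a2@(1,4) | pheromone: 1 0 0 0 0 0 / 0 0 0 0 3 0 / 0 0 0 0 0 0 / 1 0 0 0 0 0 / 0 0 0 0 0 0 / 0 0 0 0 0 0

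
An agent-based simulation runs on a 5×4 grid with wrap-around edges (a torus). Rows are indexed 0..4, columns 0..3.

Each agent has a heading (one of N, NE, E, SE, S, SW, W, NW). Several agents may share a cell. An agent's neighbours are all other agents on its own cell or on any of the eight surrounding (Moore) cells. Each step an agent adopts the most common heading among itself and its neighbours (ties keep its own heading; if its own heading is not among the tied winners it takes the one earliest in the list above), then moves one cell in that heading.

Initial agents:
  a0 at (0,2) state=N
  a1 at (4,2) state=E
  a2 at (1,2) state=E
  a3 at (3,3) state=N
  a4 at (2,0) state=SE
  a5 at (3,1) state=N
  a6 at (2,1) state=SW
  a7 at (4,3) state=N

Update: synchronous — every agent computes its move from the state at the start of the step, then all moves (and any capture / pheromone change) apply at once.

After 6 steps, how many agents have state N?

8

t=1: a0@(4,2):N a1@(3,2):N a2@(1,3):E a3@(2,3):N a4@(1,0):N a5@(2,1):N a6@(3,0):SW a7@(3,3):N
t=2: a0@(3,2):N a1@(2,2):N a2@(0,3):N a3@(1,3):N a4@(0,0):N a5@(1,1):N a6@(2,0):N a7@(2,3):N
t=3: a0@(2,2):N a1@(1,2):N a2@(4,3):N a3@(0,3):N a4@(4,0):N a5@(0,1):N a6@(1,0):N a7@(1,3):N
t=4: a0@(1,2):N a1@(0,2):N a2@(3,3):N a3@(4,3):N a4@(3,0):N a5@(4,1):N a6@(0,0):N a7@(0,3):N
t=5: a0@(0,2):N a1@(4,2):N a2@(2,3):N a3@(3,3):N a4@(2,0):N a5@(3,1):N a6@(4,0):N a7@(4,3):N
t=6: a0@(4,2):N a1@(3,2):N a2@(1,3):N a3@(2,3):N a4@(1,0):N a5@(2,1):N a6@(3,0):N a7@(3,3):N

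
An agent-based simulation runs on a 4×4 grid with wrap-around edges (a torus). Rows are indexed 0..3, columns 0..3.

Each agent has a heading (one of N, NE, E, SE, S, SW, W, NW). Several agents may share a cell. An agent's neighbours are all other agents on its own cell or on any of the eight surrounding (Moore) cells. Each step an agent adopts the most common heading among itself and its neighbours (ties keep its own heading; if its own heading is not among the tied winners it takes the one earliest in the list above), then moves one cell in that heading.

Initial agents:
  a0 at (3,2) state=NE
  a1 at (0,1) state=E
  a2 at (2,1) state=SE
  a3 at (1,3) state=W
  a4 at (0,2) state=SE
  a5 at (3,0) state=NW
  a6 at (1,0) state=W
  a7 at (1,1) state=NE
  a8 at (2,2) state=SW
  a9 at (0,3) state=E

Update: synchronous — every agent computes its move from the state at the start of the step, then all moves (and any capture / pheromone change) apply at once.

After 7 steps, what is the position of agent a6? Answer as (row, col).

(1, 1)

t=1: a0@(3,3):E a1@(3,2):NE a2@(1,2):NE a3@(1,2):W a4@(3,3):NE a5@(3,1):E a6@(1,3):W a7@(2,2):SE a8@(1,3):NE a9@(0,2):W
t=2: a0@(2,0):NE a1@(2,3):NE a2@(1,1):W a3@(1,1):W a4@(2,0):NE a5@(3,2):E a6@(1,2):W a7@(1,3):NE a8@(1,2):W a9@(3,3):NE
t=3: a0@(1,1):NE a1@(1,0):NE a2@(1,0):W a3@(1,0):W a4@(1,1):NE a5@(2,3):NE a6@(1,1):W a7@(0,0):NE a8@(1,1):W a9@(2,0):NE
t=4: a0@(0,2):NE a1@(0,1):NE a2@(0,1):NE a3@(0,1):NE a4@(0,2):NE a5@(1,0):NE a6@(0,2):NE a7@(3,1):NE a8@(0,2):NE a9@(1,1):NE
t=5: a0@(3,3):NE a1@(3,2):NE a2@(3,2):NE a3@(3,2):NE a4@(3,3):NE a5@(0,1):NE a6@(3,3):NE a7@(2,2):NE a8@(3,3):NE a9@(0,2):NE
t=6: a0@(2,0):NE a1@(2,3):NE a2@(2,3):NE a3@(2,3):NE a4@(2,0):NE a5@(3,2):NE a6@(2,0):NE a7@(1,3):NE a8@(2,0):NE a9@(3,3):NE
t=7: a0@(1,1):NE a1@(1,0):NE a2@(1,0):NE a3@(1,0):NE a4@(1,1):NE a5@(2,3):NE a6@(1,1):NE a7@(0,0):NE a8@(1,1):NE a9@(2,0):NE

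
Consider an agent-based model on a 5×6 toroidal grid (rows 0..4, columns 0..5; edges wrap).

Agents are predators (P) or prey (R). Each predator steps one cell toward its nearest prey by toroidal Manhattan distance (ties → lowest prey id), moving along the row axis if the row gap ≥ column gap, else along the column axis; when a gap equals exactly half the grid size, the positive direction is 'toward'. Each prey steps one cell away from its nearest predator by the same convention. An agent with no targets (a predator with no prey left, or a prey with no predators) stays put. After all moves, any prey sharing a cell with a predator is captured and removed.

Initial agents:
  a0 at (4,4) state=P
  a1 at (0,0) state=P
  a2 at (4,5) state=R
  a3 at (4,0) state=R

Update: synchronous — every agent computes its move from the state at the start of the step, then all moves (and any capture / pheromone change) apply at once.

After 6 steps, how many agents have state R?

1

t=1: a0@(4,5):P a1@(4,0):P a3@(3,0):R
t=2: a0@(3,5):P a1@(3,0):P a3@(2,0):R
t=3: a0@(2,5):P a1@(2,0):P a3@(1,0):R
t=4: a0@(1,5):P a1@(1,0):P a3@(0,0):R
t=5: a0@(0,5):P a1@(0,0):P a3@(4,0):R
t=6: a0@(4,5):P a1@(4,0):P a3@(3,0):R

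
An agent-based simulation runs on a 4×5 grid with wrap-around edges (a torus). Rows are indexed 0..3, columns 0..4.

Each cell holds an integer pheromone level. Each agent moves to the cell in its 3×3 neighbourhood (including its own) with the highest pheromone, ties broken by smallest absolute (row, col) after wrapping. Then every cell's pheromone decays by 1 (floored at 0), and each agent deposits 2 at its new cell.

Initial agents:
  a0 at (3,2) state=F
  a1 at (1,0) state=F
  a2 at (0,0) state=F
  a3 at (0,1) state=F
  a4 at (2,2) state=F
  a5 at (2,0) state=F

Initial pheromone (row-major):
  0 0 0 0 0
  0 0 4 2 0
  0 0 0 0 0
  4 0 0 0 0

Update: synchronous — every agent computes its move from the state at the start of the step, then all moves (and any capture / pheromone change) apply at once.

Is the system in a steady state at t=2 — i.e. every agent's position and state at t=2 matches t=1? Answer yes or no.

t=1: a0@(0,1) a1@(0,0) a2@(3,0) a3@(1,2) a4@(1,2) a5@(3,0) | pheromone: 2 2 0 0 0 / 0 0 7 1 0 / 0 0 0 0 0 / 7 0 0 0 0
t=2: a0@(1,2) a1@(3,0) a2@(3,0) a3@(1,2) a4@(1,2) a5@(3,0) | pheromone: 1 1 0 0 0 / 0 0 12 0 0 / 0 0 0 0 0 / 12 0 0 0 0

no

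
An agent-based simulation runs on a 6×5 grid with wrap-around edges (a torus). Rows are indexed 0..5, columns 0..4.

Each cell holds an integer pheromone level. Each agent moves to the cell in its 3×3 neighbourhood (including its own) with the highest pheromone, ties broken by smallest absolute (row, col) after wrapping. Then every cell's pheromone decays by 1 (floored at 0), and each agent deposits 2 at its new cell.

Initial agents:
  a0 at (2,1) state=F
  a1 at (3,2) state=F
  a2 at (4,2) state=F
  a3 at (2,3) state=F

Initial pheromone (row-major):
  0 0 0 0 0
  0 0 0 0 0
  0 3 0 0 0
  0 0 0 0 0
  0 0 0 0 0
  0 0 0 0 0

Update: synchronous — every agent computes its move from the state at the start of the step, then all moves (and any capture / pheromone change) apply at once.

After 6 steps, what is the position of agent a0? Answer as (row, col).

(2, 1)

t=1: a0@(2,1) a1@(2,1) a2@(3,1) a3@(1,2) | pheromone: 0 0 0 0 0 / 0 0 2 0 0 / 0 6 0 0 0 / 0 2 0 0 0 / 0 0 0 0 0 / 0 0 0 0 0
t=2: a0@(2,1) a1@(2,1) a2@(2,1) a3@(2,1) | pheromone: 0 0 0 0 0 / 0 0 1 0 0 / 0 13 0 0 0 / 0 1 0 0 0 / 0 0 0 0 0 / 0 0 0 0 0
t=3: a0@(2,1) a1@(2,1) a2@(2,1) a3@(2,1) | pheromone: 0 0 0 0 0 / 0 0 0 0 0 / 0 20 0 0 0 / 0 0 0 0 0 / 0 0 0 0 0 / 0 0 0 0 0
t=4: a0@(2,1) a1@(2,1) a2@(2,1) a3@(2,1) | pheromone: 0 0 0 0 0 / 0 0 0 0 0 / 0 27 0 0 0 / 0 0 0 0 0 / 0 0 0 0 0 / 0 0 0 0 0
t=5: a0@(2,1) a1@(2,1) a2@(2,1) a3@(2,1) | pheromone: 0 0 0 0 0 / 0 0 0 0 0 / 0 34 0 0 0 / 0 0 0 0 0 / 0 0 0 0 0 / 0 0 0 0 0
t=6: a0@(2,1) a1@(2,1) a2@(2,1) a3@(2,1) | pheromone: 0 0 0 0 0 / 0 0 0 0 0 / 0 41 0 0 0 / 0 0 0 0 0 / 0 0 0 0 0 / 0 0 0 0 0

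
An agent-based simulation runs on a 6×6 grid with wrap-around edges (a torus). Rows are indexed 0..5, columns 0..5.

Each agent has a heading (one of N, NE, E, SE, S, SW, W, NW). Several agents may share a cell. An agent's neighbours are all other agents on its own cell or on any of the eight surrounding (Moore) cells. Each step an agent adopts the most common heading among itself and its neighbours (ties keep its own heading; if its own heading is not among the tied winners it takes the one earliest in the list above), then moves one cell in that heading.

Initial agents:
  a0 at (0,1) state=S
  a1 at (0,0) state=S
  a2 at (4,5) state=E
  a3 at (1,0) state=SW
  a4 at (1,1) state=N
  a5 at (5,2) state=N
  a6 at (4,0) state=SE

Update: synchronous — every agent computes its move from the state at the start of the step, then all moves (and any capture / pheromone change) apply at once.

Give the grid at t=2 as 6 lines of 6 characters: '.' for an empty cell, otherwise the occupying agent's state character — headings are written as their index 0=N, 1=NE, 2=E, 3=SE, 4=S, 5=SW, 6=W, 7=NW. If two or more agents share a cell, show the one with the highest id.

t=1: a0@(1,1):S a1@(1,0):S a2@(4,0):E a3@(2,0):S a4@(2,1):S a5@(4,2):N a6@(5,1):SE
t=2: a0@(2,1):S a1@(2,0):S a2@(4,1):E a3@(3,0):S a4@(3,1):S a5@(3,2):N a6@(0,2):SE

..3...
......
44....
440...
.2....
......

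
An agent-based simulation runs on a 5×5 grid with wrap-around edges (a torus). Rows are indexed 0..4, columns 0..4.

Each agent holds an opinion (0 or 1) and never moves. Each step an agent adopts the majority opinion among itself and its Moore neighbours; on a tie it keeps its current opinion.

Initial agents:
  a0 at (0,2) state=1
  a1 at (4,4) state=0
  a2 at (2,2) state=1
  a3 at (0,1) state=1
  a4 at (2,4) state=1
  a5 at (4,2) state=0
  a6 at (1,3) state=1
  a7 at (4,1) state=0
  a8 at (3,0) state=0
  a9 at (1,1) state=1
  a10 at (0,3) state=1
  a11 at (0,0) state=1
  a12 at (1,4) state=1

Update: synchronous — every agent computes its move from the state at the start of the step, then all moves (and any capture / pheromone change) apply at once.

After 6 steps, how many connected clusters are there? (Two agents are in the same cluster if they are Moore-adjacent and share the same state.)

2

t=1: a0@(0,2):1 a1@(4,4):0 a2@(2,2):1 a3@(0,1):1 a4@(2,4):1 a5@(4,2):1 a6@(1,3):1 a7@(4,1):0 a8@(3,0):0 a9@(1,1):1 a10@(0,3):1 a11@(0,0):1 a12@(1,4):1
t=2: a0@(0,2):1 a1@(4,4):0 a2@(2,2):1 a3@(0,1):1 a4@(2,4):1 a5@(4,2):1 a6@(1,3):1 a7@(4,1):1 a8@(3,0):0 a9@(1,1):1 a10@(0,3):1 a11@(0,0):1 a12@(1,4):1
t=3: (unchanged — steady state)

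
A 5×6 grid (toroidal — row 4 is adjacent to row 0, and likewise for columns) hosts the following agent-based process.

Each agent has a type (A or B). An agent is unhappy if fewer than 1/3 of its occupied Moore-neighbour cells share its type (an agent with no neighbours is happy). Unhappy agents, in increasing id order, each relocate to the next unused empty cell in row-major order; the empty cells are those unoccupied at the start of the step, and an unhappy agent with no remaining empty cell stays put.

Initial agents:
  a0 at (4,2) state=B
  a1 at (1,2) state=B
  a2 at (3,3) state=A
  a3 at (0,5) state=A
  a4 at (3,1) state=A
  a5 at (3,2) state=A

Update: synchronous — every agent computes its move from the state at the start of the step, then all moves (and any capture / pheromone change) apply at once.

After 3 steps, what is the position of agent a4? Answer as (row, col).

t=1: a0@(0,0):B a1@(1,2):B a2@(3,3):A a3@(0,5):A a4@(3,1):A a5@(3,2):A
t=2: a0@(0,1):B a1@(1,2):B a2@(3,3):A a3@(0,2):A a4@(3,1):A a5@(3,2):A
t=3: a0@(0,1):B a1@(1,2):B a2@(3,3):A a3@(0,0):A a4@(3,1):A a5@(3,2):A

(3, 1)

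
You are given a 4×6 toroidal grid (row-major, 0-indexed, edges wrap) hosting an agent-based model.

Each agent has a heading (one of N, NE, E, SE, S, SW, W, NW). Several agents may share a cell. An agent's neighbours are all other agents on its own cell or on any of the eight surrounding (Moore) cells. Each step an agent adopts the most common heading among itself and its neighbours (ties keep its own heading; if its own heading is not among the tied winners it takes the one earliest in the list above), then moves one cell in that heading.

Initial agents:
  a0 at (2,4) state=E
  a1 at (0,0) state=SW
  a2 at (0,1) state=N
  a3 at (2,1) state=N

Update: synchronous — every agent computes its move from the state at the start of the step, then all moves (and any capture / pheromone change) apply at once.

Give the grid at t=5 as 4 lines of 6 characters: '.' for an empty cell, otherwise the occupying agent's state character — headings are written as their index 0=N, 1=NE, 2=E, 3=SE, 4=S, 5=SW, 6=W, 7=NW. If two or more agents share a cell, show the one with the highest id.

.0....
.0....
......
.00...

t=1: a0@(2,5):E a1@(1,5):SW a2@(3,1):N a3@(1,1):N
t=2: a0@(2,0):E a1@(2,4):SW a2@(2,1):N a3@(0,1):N
t=3: a0@(2,1):E a1@(3,3):SW a2@(1,1):N a3@(3,1):N
t=4: a0@(1,1):N a1@(0,2):SW a2@(0,1):N a3@(2,1):N
t=5: a0@(0,1):N a1@(3,2):N a2@(3,1):N a3@(1,1):N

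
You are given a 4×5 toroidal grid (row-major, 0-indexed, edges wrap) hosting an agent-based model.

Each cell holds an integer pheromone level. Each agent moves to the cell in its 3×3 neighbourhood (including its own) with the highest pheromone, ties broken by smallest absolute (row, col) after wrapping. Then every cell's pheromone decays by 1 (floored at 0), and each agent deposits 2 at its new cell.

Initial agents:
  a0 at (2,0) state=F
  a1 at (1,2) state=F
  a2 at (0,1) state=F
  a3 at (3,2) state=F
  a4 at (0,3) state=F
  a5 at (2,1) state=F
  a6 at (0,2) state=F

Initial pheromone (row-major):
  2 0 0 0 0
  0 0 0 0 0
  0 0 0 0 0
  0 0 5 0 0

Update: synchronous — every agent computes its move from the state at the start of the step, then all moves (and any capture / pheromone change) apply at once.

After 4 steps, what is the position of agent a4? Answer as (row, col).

t=1: a0@(1,0) a1@(0,1) a2@(3,2) a3@(3,2) a4@(3,2) a5@(3,2) a6@(3,2) | pheromone: 1 2 0 0 0 / 2 0 0 0 0 / 0 0 0 0 0 / 0 0 14 0 0
t=2: a0@(0,1) a1@(3,2) a2@(3,2) a3@(3,2) a4@(3,2) a5@(3,2) a6@(3,2) | pheromone: 0 3 0 0 0 / 1 0 0 0 0 / 0 0 0 0 0 / 0 0 25 0 0
t=3: a0@(3,2) a1@(3,2) a2@(3,2) a3@(3,2) a4@(3,2) a5@(3,2) a6@(3,2) | pheromone: 0 2 0 0 0 / 0 0 0 0 0 / 0 0 0 0 0 / 0 0 38 0 0
t=4: a0@(3,2) a1@(3,2) a2@(3,2) a3@(3,2) a4@(3,2) a5@(3,2) a6@(3,2) | pheromone: 0 1 0 0 0 / 0 0 0 0 0 / 0 0 0 0 0 / 0 0 51 0 0

(3, 2)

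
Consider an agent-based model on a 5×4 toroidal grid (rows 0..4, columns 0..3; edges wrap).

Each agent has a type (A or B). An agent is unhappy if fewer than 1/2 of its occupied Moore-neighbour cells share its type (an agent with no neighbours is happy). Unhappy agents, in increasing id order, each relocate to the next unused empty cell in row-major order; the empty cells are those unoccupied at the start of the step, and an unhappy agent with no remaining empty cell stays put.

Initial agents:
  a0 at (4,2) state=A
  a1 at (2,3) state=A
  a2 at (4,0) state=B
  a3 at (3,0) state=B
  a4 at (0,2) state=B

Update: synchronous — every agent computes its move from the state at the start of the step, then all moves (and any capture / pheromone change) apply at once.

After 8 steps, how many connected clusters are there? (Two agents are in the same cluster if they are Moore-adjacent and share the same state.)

2

t=1: a0@(0,0):A a1@(0,1):A a2@(4,0):B a3@(3,0):B a4@(0,3):B
t=2: a0@(0,2):A a1@(0,1):A a2@(4,0):B a3@(3,0):B a4@(0,3):B
t=3: (unchanged — steady state)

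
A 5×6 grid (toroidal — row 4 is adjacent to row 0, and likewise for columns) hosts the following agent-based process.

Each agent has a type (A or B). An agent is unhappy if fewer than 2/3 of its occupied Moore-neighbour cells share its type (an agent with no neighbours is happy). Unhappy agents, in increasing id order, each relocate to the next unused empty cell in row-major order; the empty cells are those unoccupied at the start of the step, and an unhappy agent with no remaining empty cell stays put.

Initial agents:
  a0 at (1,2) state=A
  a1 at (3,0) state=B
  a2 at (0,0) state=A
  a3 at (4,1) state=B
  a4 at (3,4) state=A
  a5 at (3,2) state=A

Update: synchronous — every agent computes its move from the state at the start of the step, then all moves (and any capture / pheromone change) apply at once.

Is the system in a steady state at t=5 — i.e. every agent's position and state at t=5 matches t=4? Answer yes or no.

t=1: a0@(1,2):A a1@(3,0):B a2@(0,1):A a3@(0,2):B a4@(3,4):A a5@(0,3):A
t=2: a0@(1,2):A a1@(3,0):B a2@(0,0):A a3@(0,4):B a4@(3,4):A a5@(0,5):A
t=3: a0@(1,2):A a1@(3,0):B a2@(0,0):A a3@(0,1):B a4@(3,4):A a5@(0,2):A
t=4: a0@(0,3):A a1@(3,0):B a2@(0,4):A a3@(0,5):B a4@(3,4):A a5@(1,0):A
t=5: a0@(0,3):A a1@(3,0):B a2@(0,0):A a3@(0,1):B a4@(3,4):A a5@(0,2):A

no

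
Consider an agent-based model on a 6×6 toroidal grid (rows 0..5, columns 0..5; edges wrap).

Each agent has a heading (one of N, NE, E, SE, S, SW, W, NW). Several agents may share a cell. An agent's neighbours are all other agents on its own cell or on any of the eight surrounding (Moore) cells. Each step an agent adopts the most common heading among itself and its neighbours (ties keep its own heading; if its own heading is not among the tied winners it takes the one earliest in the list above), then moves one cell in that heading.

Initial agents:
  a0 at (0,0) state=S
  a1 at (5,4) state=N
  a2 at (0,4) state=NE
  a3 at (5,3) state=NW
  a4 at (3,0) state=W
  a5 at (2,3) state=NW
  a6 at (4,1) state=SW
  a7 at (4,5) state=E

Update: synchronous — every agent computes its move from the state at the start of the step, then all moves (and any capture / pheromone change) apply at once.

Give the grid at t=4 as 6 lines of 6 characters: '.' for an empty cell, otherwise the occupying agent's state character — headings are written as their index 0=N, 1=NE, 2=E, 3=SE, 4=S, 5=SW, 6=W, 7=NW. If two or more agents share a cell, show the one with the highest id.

t=1: a0@(1,0):S a1@(4,4):N a2@(5,5):NE a3@(4,2):NW a4@(3,5):W a5@(1,2):NW a6@(5,0):SW a7@(4,0):E
t=2: a0@(2,0):S a1@(3,4):N a2@(4,0):NE a3@(3,1):NW a4@(3,4):W a5@(0,1):NW a6@(0,5):SW a7@(4,1):E
t=3: a0@(3,0):S a1@(2,4):N a2@(3,1):NE a3@(2,0):NW a4@(3,3):W a5@(5,0):NW a6@(1,4):SW a7@(4,2):E
t=4: a0@(4,0):S a1@(1,4):N a2@(2,2):NE a3@(1,5):NW a4@(3,2):W a5@(4,5):NW a6@(2,3):SW a7@(4,3):E

......
....07
..15..
..6...
4..2.7
......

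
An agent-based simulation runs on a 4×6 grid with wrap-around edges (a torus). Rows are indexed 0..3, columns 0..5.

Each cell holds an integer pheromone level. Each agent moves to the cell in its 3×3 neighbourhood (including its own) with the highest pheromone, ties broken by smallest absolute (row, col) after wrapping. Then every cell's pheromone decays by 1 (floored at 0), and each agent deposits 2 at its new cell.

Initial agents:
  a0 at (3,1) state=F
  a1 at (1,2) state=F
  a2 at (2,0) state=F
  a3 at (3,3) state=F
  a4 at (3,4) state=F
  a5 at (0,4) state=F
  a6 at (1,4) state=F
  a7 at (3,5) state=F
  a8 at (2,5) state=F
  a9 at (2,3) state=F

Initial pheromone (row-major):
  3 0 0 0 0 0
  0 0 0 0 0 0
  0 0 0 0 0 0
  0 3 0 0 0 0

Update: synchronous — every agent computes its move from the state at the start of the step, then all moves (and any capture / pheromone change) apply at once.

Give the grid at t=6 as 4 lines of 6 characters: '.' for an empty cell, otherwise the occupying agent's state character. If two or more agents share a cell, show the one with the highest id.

F..F..
......
......
......

t=1: a0@(0,0) a1@(0,1) a2@(3,1) a3@(0,2) a4@(0,3) a5@(0,3) a6@(0,3) a7@(0,0) a8@(1,0) a9@(1,2) | pheromone: 6 2 2 6 0 0 / 2 0 2 0 0 0 / 0 0 0 0 0 0 / 0 4 0 0 0 0
t=2: a0@(0,0) a1@(0,0) a2@(0,0) a3@(0,3) a4@(0,3) a5@(0,3) a6@(0,3) a7@(0,0) a8@(0,0) a9@(0,3) | pheromone: 15 1 1 15 0 0 / 1 0 1 0 0 0 / 0 0 0 0 0 0 / 0 3 0 0 0 0
t=3: a0@(0,0) a1@(0,0) a2@(0,0) a3@(0,3) a4@(0,3) a5@(0,3) a6@(0,3) a7@(0,0) a8@(0,0) a9@(0,3) | pheromone: 24 0 0 24 0 0 / 0 0 0 0 0 0 / 0 0 0 0 0 0 / 0 2 0 0 0 0
t=4: a0@(0,0) a1@(0,0) a2@(0,0) a3@(0,3) a4@(0,3) a5@(0,3) a6@(0,3) a7@(0,0) a8@(0,0) a9@(0,3) | pheromone: 33 0 0 33 0 0 / 0 0 0 0 0 0 / 0 0 0 0 0 0 / 0 1 0 0 0 0
t=5: a0@(0,0) a1@(0,0) a2@(0,0) a3@(0,3) a4@(0,3) a5@(0,3) a6@(0,3) a7@(0,0) a8@(0,0) a9@(0,3) | pheromone: 42 0 0 42 0 0 / 0 0 0 0 0 0 / 0 0 0 0 0 0 / 0 0 0 0 0 0
t=6: a0@(0,0) a1@(0,0) a2@(0,0) a3@(0,3) a4@(0,3) a5@(0,3) a6@(0,3) a7@(0,0) a8@(0,0) a9@(0,3) | pheromone: 51 0 0 51 0 0 / 0 0 0 0 0 0 / 0 0 0 0 0 0 / 0 0 0 0 0 0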